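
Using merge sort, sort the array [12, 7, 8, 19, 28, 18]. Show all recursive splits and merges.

Merge sort trace:

Split: [12, 7, 8, 19, 28, 18] -> [12, 7, 8] and [19, 28, 18]
  Split: [12, 7, 8] -> [12] and [7, 8]
    Split: [7, 8] -> [7] and [8]
    Merge: [7] + [8] -> [7, 8]
  Merge: [12] + [7, 8] -> [7, 8, 12]
  Split: [19, 28, 18] -> [19] and [28, 18]
    Split: [28, 18] -> [28] and [18]
    Merge: [28] + [18] -> [18, 28]
  Merge: [19] + [18, 28] -> [18, 19, 28]
Merge: [7, 8, 12] + [18, 19, 28] -> [7, 8, 12, 18, 19, 28]

Final sorted array: [7, 8, 12, 18, 19, 28]

The merge sort proceeds by recursively splitting the array and merging sorted halves.
After all merges, the sorted array is [7, 8, 12, 18, 19, 28].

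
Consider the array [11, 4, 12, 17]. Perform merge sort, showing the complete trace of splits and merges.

Merge sort trace:

Split: [11, 4, 12, 17] -> [11, 4] and [12, 17]
  Split: [11, 4] -> [11] and [4]
  Merge: [11] + [4] -> [4, 11]
  Split: [12, 17] -> [12] and [17]
  Merge: [12] + [17] -> [12, 17]
Merge: [4, 11] + [12, 17] -> [4, 11, 12, 17]

Final sorted array: [4, 11, 12, 17]

The merge sort proceeds by recursively splitting the array and merging sorted halves.
After all merges, the sorted array is [4, 11, 12, 17].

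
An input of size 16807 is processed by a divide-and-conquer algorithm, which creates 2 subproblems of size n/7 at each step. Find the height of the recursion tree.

For divide and conquer with division factor 7:

Problem sizes at each level:
Level 0: 16807
Level 1: 2401
Level 2: 343
Level 3: 49
Level 4: 7
Level 5: 1

The root is level 0 and the size-1 base case is level 5 (the tree spans levels 0 through 5, i.e. 6 levels counting the root), so the depth is the number of divisions: log_7(16807) = 5

The recursion tree depth is log_7(16807) = 5. At each level, the problem size is divided by 7, so it takes 5 divisions to reduce to a base case of size 1. The algorithm makes 2 recursive calls at each level.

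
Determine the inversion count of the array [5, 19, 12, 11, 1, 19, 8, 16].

Finding inversions in [5, 19, 12, 11, 1, 19, 8, 16]:

(0, 4): arr[0]=5 > arr[4]=1
(1, 2): arr[1]=19 > arr[2]=12
(1, 3): arr[1]=19 > arr[3]=11
(1, 4): arr[1]=19 > arr[4]=1
(1, 6): arr[1]=19 > arr[6]=8
(1, 7): arr[1]=19 > arr[7]=16
(2, 3): arr[2]=12 > arr[3]=11
(2, 4): arr[2]=12 > arr[4]=1
(2, 6): arr[2]=12 > arr[6]=8
(3, 4): arr[3]=11 > arr[4]=1
(3, 6): arr[3]=11 > arr[6]=8
(5, 6): arr[5]=19 > arr[6]=8
(5, 7): arr[5]=19 > arr[7]=16

Total inversions: 13

The array has 13 inversion(s): (0,4), (1,2), (1,3), (1,4), (1,6), (1,7), (2,3), (2,4), (2,6), (3,4), (3,6), (5,6), (5,7). Each pair (i,j) satisfies i < j and arr[i] > arr[j].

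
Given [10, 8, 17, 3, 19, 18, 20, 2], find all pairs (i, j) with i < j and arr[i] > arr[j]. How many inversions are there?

Finding inversions in [10, 8, 17, 3, 19, 18, 20, 2]:

(0, 1): arr[0]=10 > arr[1]=8
(0, 3): arr[0]=10 > arr[3]=3
(0, 7): arr[0]=10 > arr[7]=2
(1, 3): arr[1]=8 > arr[3]=3
(1, 7): arr[1]=8 > arr[7]=2
(2, 3): arr[2]=17 > arr[3]=3
(2, 7): arr[2]=17 > arr[7]=2
(3, 7): arr[3]=3 > arr[7]=2
(4, 5): arr[4]=19 > arr[5]=18
(4, 7): arr[4]=19 > arr[7]=2
(5, 7): arr[5]=18 > arr[7]=2
(6, 7): arr[6]=20 > arr[7]=2

Total inversions: 12

The array has 12 inversion(s): (0,1), (0,3), (0,7), (1,3), (1,7), (2,3), (2,7), (3,7), (4,5), (4,7), (5,7), (6,7). Each pair (i,j) satisfies i < j and arr[i] > arr[j].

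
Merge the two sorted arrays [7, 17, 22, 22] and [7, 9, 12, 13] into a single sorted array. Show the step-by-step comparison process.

Merging process:

Compare 7 vs 7: take 7 from left. Merged: [7]
Compare 17 vs 7: take 7 from right. Merged: [7, 7]
Compare 17 vs 9: take 9 from right. Merged: [7, 7, 9]
Compare 17 vs 12: take 12 from right. Merged: [7, 7, 9, 12]
Compare 17 vs 13: take 13 from right. Merged: [7, 7, 9, 12, 13]
Append remaining from left: [17, 22, 22]. Merged: [7, 7, 9, 12, 13, 17, 22, 22]

Final merged array: [7, 7, 9, 12, 13, 17, 22, 22]
Total comparisons: 5

The merged array is [7, 7, 9, 12, 13, 17, 22, 22], requiring 5 comparisons. The merge step runs in O(n) time where n is the total number of elements.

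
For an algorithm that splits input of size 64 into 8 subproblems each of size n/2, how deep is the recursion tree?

For divide and conquer with division factor 2:

Problem sizes at each level:
Level 0: 64
Level 1: 32
Level 2: 16
Level 3: 8
Level 4: 4
Level 5: 2
Level 6: 1

The root is level 0 and the size-1 base case is level 6 (the tree spans levels 0 through 6, i.e. 7 levels counting the root), so the depth is the number of divisions: log_2(64) = 6

The recursion tree depth is log_2(64) = 6. At each level, the problem size is divided by 2, so it takes 6 divisions to reduce to a base case of size 1. The algorithm makes 8 recursive calls at each level.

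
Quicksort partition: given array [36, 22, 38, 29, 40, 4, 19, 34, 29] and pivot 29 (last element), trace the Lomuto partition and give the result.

Lomuto partition with pivot = 29:

Initial array: [36, 22, 38, 29, 40, 4, 19, 34, 29]

arr[0]=36 > 29: no swap
arr[1]=22 <= 29: swap with position 0, array becomes [22, 36, 38, 29, 40, 4, 19, 34, 29]
arr[2]=38 > 29: no swap
arr[3]=29 <= 29: swap with position 1, array becomes [22, 29, 38, 36, 40, 4, 19, 34, 29]
arr[4]=40 > 29: no swap
arr[5]=4 <= 29: swap with position 2, array becomes [22, 29, 4, 36, 40, 38, 19, 34, 29]
arr[6]=19 <= 29: swap with position 3, array becomes [22, 29, 4, 19, 40, 38, 36, 34, 29]
arr[7]=34 > 29: no swap

Place pivot at position 4: [22, 29, 4, 19, 29, 38, 36, 34, 40]
Pivot position: 4

After partitioning with pivot 29, the array becomes [22, 29, 4, 19, 29, 38, 36, 34, 40]. The pivot is placed at index 4. All elements to the left of the pivot are <= 29, and all elements to the right are > 29.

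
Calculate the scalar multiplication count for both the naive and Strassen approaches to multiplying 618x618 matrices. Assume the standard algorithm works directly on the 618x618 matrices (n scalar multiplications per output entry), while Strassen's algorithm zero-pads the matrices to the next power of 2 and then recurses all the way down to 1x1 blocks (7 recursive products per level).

Matrix multiplication for 618x618 matrices:

Strassen's algorithm requires power-of-2 dimensions. Pad 618x618 to 1024x1024 (next power of 2).

Standard algorithm: 618^3 = 236029032 multiplications
Strassen's algorithm: 7^(log2(1024)) = 7^10 = 282475249 multiplications
Difference: 236029032 - 282475249 = -46446217 (Strassen uses MORE here due to padding overhead — for small or just-over-power-of-2 n, padding can outweigh the per-level savings)

Standard: 236029032 multiplications (618^3). Strassen: 282475249 multiplications (7^10, after padding to 1024x1024). Strassen reduces 8 recursive multiplications to 7 at each level.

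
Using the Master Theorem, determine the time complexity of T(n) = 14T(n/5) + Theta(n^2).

Master Theorem for T(n) = 14T(n/5) + O(n^2):

a = 14, b = 5, c = 2
log_b(a) = log_5(14) = 1.6397

Case 3: c = 2 > log_5(14) = 1.6397
T(n) = O(n^2) = O(n^2)

For T(n) = 14T(n/5) + O(n^2): log_5(14) = 1.6397. This is Case 3 of the Master Theorem (c > log_b(a), work dominated by root), giving O(n^2).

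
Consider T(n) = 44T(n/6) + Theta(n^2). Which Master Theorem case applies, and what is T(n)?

Master Theorem for T(n) = 44T(n/6) + O(n^2):

a = 44, b = 6, c = 2
log_b(a) = log_6(44) = 2.1120

Case 1: c = 2 < log_6(44) = 2.1120
T(n) = O(n^(log_6 44))

For T(n) = 44T(n/6) + O(n^2): log_6(44) = 2.1120. This is Case 1 of the Master Theorem (c < log_b(a), work dominated by leaves), giving O(n^(log_6 44)).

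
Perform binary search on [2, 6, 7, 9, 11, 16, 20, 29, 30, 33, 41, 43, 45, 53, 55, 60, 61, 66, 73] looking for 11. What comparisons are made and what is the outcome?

Binary search for 11 in [2, 6, 7, 9, 11, 16, 20, 29, 30, 33, 41, 43, 45, 53, 55, 60, 61, 66, 73]:

lo=0, hi=18, mid=9, arr[mid]=33 -> 33 > 11, search left half
lo=0, hi=8, mid=4, arr[mid]=11 -> Found target at index 4!

Binary search finds 11 at index 4 after 2 comparisons. The search repeatedly halves the search space by comparing with the middle element.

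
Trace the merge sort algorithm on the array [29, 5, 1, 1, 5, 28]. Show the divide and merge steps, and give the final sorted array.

Merge sort trace:

Split: [29, 5, 1, 1, 5, 28] -> [29, 5, 1] and [1, 5, 28]
  Split: [29, 5, 1] -> [29] and [5, 1]
    Split: [5, 1] -> [5] and [1]
    Merge: [5] + [1] -> [1, 5]
  Merge: [29] + [1, 5] -> [1, 5, 29]
  Split: [1, 5, 28] -> [1] and [5, 28]
    Split: [5, 28] -> [5] and [28]
    Merge: [5] + [28] -> [5, 28]
  Merge: [1] + [5, 28] -> [1, 5, 28]
Merge: [1, 5, 29] + [1, 5, 28] -> [1, 1, 5, 5, 28, 29]

Final sorted array: [1, 1, 5, 5, 28, 29]

The merge sort proceeds by recursively splitting the array and merging sorted halves.
After all merges, the sorted array is [1, 1, 5, 5, 28, 29].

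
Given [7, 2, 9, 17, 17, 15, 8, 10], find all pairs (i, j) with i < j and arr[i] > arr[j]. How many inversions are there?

Finding inversions in [7, 2, 9, 17, 17, 15, 8, 10]:

(0, 1): arr[0]=7 > arr[1]=2
(2, 6): arr[2]=9 > arr[6]=8
(3, 5): arr[3]=17 > arr[5]=15
(3, 6): arr[3]=17 > arr[6]=8
(3, 7): arr[3]=17 > arr[7]=10
(4, 5): arr[4]=17 > arr[5]=15
(4, 6): arr[4]=17 > arr[6]=8
(4, 7): arr[4]=17 > arr[7]=10
(5, 6): arr[5]=15 > arr[6]=8
(5, 7): arr[5]=15 > arr[7]=10

Total inversions: 10

The array has 10 inversion(s): (0,1), (2,6), (3,5), (3,6), (3,7), (4,5), (4,6), (4,7), (5,6), (5,7). Each pair (i,j) satisfies i < j and arr[i] > arr[j].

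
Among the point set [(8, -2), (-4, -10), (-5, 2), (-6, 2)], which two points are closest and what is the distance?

Computing all pairwise distances among 4 points:

d((8, -2), (-4, -10)) = 14.4222
d((8, -2), (-5, 2)) = 13.6015
d((8, -2), (-6, 2)) = 14.5602
d((-4, -10), (-5, 2)) = 12.0416
d((-4, -10), (-6, 2)) = 12.1655
d((-5, 2), (-6, 2)) = 1.0 <-- minimum

Closest pair: (-5, 2) and (-6, 2) with distance 1.0

The closest pair is (-5, 2) and (-6, 2) with Euclidean distance 1.0. For 4 points, brute-force pairwise comparison is shown above. For large n, the divide-and-conquer algorithm (sort by x, recurse on halves, check the dividing strip) achieves O(n log n).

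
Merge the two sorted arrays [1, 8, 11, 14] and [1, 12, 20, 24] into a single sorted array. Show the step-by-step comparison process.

Merging process:

Compare 1 vs 1: take 1 from left. Merged: [1]
Compare 8 vs 1: take 1 from right. Merged: [1, 1]
Compare 8 vs 12: take 8 from left. Merged: [1, 1, 8]
Compare 11 vs 12: take 11 from left. Merged: [1, 1, 8, 11]
Compare 14 vs 12: take 12 from right. Merged: [1, 1, 8, 11, 12]
Compare 14 vs 20: take 14 from left. Merged: [1, 1, 8, 11, 12, 14]
Append remaining from right: [20, 24]. Merged: [1, 1, 8, 11, 12, 14, 20, 24]

Final merged array: [1, 1, 8, 11, 12, 14, 20, 24]
Total comparisons: 6

The merged array is [1, 1, 8, 11, 12, 14, 20, 24], requiring 6 comparisons. The merge step runs in O(n) time where n is the total number of elements.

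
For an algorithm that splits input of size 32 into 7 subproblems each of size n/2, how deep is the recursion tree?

For divide and conquer with division factor 2:

Problem sizes at each level:
Level 0: 32
Level 1: 16
Level 2: 8
Level 3: 4
Level 4: 2
Level 5: 1

The root is level 0 and the size-1 base case is level 5 (the tree spans levels 0 through 5, i.e. 6 levels counting the root), so the depth is the number of divisions: log_2(32) = 5

The recursion tree depth is log_2(32) = 5. At each level, the problem size is divided by 2, so it takes 5 divisions to reduce to a base case of size 1. The algorithm makes 7 recursive calls at each level.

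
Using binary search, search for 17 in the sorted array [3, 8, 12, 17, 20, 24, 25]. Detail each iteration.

Binary search for 17 in [3, 8, 12, 17, 20, 24, 25]:

lo=0, hi=6, mid=3, arr[mid]=17 -> Found target at index 3!

Binary search finds 17 at index 3 after 1 comparisons. The search repeatedly halves the search space by comparing with the middle element.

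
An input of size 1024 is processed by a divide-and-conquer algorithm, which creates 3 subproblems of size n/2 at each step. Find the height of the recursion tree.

For divide and conquer with division factor 2:

Problem sizes at each level:
Level 0: 1024
Level 1: 512
Level 2: 256
Level 3: 128
Level 4: 64
Level 5: 32
Level 6: 16
Level 7: 8
Level 8: 4
Level 9: 2
Level 10: 1

The root is level 0 and the size-1 base case is level 10 (the tree spans levels 0 through 10, i.e. 11 levels counting the root), so the depth is the number of divisions: log_2(1024) = 10

The recursion tree depth is log_2(1024) = 10. At each level, the problem size is divided by 2, so it takes 10 divisions to reduce to a base case of size 1. The algorithm makes 3 recursive calls at each level.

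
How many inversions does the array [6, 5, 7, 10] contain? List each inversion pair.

Finding inversions in [6, 5, 7, 10]:

(0, 1): arr[0]=6 > arr[1]=5

Total inversions: 1

The array has 1 inversion(s): (0,1). Each pair (i,j) satisfies i < j and arr[i] > arr[j].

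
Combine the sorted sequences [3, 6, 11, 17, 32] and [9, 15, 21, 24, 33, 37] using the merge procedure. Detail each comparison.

Merging process:

Compare 3 vs 9: take 3 from left. Merged: [3]
Compare 6 vs 9: take 6 from left. Merged: [3, 6]
Compare 11 vs 9: take 9 from right. Merged: [3, 6, 9]
Compare 11 vs 15: take 11 from left. Merged: [3, 6, 9, 11]
Compare 17 vs 15: take 15 from right. Merged: [3, 6, 9, 11, 15]
Compare 17 vs 21: take 17 from left. Merged: [3, 6, 9, 11, 15, 17]
Compare 32 vs 21: take 21 from right. Merged: [3, 6, 9, 11, 15, 17, 21]
Compare 32 vs 24: take 24 from right. Merged: [3, 6, 9, 11, 15, 17, 21, 24]
Compare 32 vs 33: take 32 from left. Merged: [3, 6, 9, 11, 15, 17, 21, 24, 32]
Append remaining from right: [33, 37]. Merged: [3, 6, 9, 11, 15, 17, 21, 24, 32, 33, 37]

Final merged array: [3, 6, 9, 11, 15, 17, 21, 24, 32, 33, 37]
Total comparisons: 9

The merged array is [3, 6, 9, 11, 15, 17, 21, 24, 32, 33, 37], requiring 9 comparisons. The merge step runs in O(n) time where n is the total number of elements.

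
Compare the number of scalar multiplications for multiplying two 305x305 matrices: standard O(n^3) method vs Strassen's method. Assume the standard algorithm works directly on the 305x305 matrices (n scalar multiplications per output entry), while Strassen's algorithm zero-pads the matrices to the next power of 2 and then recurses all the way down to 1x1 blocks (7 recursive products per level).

Matrix multiplication for 305x305 matrices:

Strassen's algorithm requires power-of-2 dimensions. Pad 305x305 to 512x512 (next power of 2).

Standard algorithm: 305^3 = 28372625 multiplications
Strassen's algorithm: 7^(log2(512)) = 7^9 = 40353607 multiplications
Difference: 28372625 - 40353607 = -11980982 (Strassen uses MORE here due to padding overhead — for small or just-over-power-of-2 n, padding can outweigh the per-level savings)

Standard: 28372625 multiplications (305^3). Strassen: 40353607 multiplications (7^9, after padding to 512x512). Strassen reduces 8 recursive multiplications to 7 at each level.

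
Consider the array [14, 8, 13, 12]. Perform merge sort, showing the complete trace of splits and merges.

Merge sort trace:

Split: [14, 8, 13, 12] -> [14, 8] and [13, 12]
  Split: [14, 8] -> [14] and [8]
  Merge: [14] + [8] -> [8, 14]
  Split: [13, 12] -> [13] and [12]
  Merge: [13] + [12] -> [12, 13]
Merge: [8, 14] + [12, 13] -> [8, 12, 13, 14]

Final sorted array: [8, 12, 13, 14]

The merge sort proceeds by recursively splitting the array and merging sorted halves.
After all merges, the sorted array is [8, 12, 13, 14].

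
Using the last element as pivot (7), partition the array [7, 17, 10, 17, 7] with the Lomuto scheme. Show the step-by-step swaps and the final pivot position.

Lomuto partition with pivot = 7:

Initial array: [7, 17, 10, 17, 7]

arr[0]=7 <= 7: swap with position 0, array becomes [7, 17, 10, 17, 7]
arr[1]=17 > 7: no swap
arr[2]=10 > 7: no swap
arr[3]=17 > 7: no swap

Place pivot at position 1: [7, 7, 10, 17, 17]
Pivot position: 1

After partitioning with pivot 7, the array becomes [7, 7, 10, 17, 17]. The pivot is placed at index 1. All elements to the left of the pivot are <= 7, and all elements to the right are > 7.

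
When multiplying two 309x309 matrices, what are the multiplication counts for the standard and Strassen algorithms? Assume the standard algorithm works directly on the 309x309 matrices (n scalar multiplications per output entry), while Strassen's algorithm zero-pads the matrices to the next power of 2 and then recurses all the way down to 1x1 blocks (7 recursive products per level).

Matrix multiplication for 309x309 matrices:

Strassen's algorithm requires power-of-2 dimensions. Pad 309x309 to 512x512 (next power of 2).

Standard algorithm: 309^3 = 29503629 multiplications
Strassen's algorithm: 7^(log2(512)) = 7^9 = 40353607 multiplications
Difference: 29503629 - 40353607 = -10849978 (Strassen uses MORE here due to padding overhead — for small or just-over-power-of-2 n, padding can outweigh the per-level savings)

Standard: 29503629 multiplications (309^3). Strassen: 40353607 multiplications (7^9, after padding to 512x512). Strassen reduces 8 recursive multiplications to 7 at each level.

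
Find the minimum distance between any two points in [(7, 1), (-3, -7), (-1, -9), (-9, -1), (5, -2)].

Computing all pairwise distances among 5 points:

d((7, 1), (-3, -7)) = 12.8062
d((7, 1), (-1, -9)) = 12.8062
d((7, 1), (-9, -1)) = 16.1245
d((7, 1), (5, -2)) = 3.6056
d((-3, -7), (-1, -9)) = 2.8284 <-- minimum
d((-3, -7), (-9, -1)) = 8.4853
d((-3, -7), (5, -2)) = 9.434
d((-1, -9), (-9, -1)) = 11.3137
d((-1, -9), (5, -2)) = 9.2195
d((-9, -1), (5, -2)) = 14.0357

Closest pair: (-3, -7) and (-1, -9) with distance 2.8284

The closest pair is (-3, -7) and (-1, -9) with Euclidean distance 2.8284. For 5 points, brute-force pairwise comparison is shown above. For large n, the divide-and-conquer algorithm (sort by x, recurse on halves, check the dividing strip) achieves O(n log n).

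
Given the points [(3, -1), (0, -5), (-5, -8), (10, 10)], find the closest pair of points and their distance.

Computing all pairwise distances among 4 points:

d((3, -1), (0, -5)) = 5.0 <-- minimum
d((3, -1), (-5, -8)) = 10.6301
d((3, -1), (10, 10)) = 13.0384
d((0, -5), (-5, -8)) = 5.831
d((0, -5), (10, 10)) = 18.0278
d((-5, -8), (10, 10)) = 23.4307

Closest pair: (3, -1) and (0, -5) with distance 5.0

The closest pair is (3, -1) and (0, -5) with Euclidean distance 5.0. For 4 points, brute-force pairwise comparison is shown above. For large n, the divide-and-conquer algorithm (sort by x, recurse on halves, check the dividing strip) achieves O(n log n).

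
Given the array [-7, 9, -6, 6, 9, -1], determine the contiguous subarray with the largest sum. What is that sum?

Using Kadane's algorithm on [-7, 9, -6, 6, 9, -1]:

Scanning through the array:
Position 1 (value 9): max_ending_here = 9, max_so_far = 9
Position 2 (value -6): max_ending_here = 3, max_so_far = 9
Position 3 (value 6): max_ending_here = 9, max_so_far = 9
Position 4 (value 9): max_ending_here = 18, max_so_far = 18
Position 5 (value -1): max_ending_here = 17, max_so_far = 18

Maximum subarray: [9, -6, 6, 9]
Maximum sum: 18

The maximum subarray is [9, -6, 6, 9] with sum 18. This subarray runs from index 1 to index 4.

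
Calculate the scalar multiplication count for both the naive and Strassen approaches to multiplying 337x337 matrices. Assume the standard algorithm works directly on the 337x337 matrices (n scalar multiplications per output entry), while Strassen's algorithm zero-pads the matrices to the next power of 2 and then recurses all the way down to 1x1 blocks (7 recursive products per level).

Matrix multiplication for 337x337 matrices:

Strassen's algorithm requires power-of-2 dimensions. Pad 337x337 to 512x512 (next power of 2).

Standard algorithm: 337^3 = 38272753 multiplications
Strassen's algorithm: 7^(log2(512)) = 7^9 = 40353607 multiplications
Difference: 38272753 - 40353607 = -2080854 (Strassen uses MORE here due to padding overhead — for small or just-over-power-of-2 n, padding can outweigh the per-level savings)

Standard: 38272753 multiplications (337^3). Strassen: 40353607 multiplications (7^9, after padding to 512x512). Strassen reduces 8 recursive multiplications to 7 at each level.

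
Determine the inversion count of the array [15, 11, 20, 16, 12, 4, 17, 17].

Finding inversions in [15, 11, 20, 16, 12, 4, 17, 17]:

(0, 1): arr[0]=15 > arr[1]=11
(0, 4): arr[0]=15 > arr[4]=12
(0, 5): arr[0]=15 > arr[5]=4
(1, 5): arr[1]=11 > arr[5]=4
(2, 3): arr[2]=20 > arr[3]=16
(2, 4): arr[2]=20 > arr[4]=12
(2, 5): arr[2]=20 > arr[5]=4
(2, 6): arr[2]=20 > arr[6]=17
(2, 7): arr[2]=20 > arr[7]=17
(3, 4): arr[3]=16 > arr[4]=12
(3, 5): arr[3]=16 > arr[5]=4
(4, 5): arr[4]=12 > arr[5]=4

Total inversions: 12

The array has 12 inversion(s): (0,1), (0,4), (0,5), (1,5), (2,3), (2,4), (2,5), (2,6), (2,7), (3,4), (3,5), (4,5). Each pair (i,j) satisfies i < j and arr[i] > arr[j].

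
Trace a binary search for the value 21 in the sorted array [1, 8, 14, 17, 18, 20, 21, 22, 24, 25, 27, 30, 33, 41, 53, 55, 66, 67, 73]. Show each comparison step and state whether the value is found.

Binary search for 21 in [1, 8, 14, 17, 18, 20, 21, 22, 24, 25, 27, 30, 33, 41, 53, 55, 66, 67, 73]:

lo=0, hi=18, mid=9, arr[mid]=25 -> 25 > 21, search left half
lo=0, hi=8, mid=4, arr[mid]=18 -> 18 < 21, search right half
lo=5, hi=8, mid=6, arr[mid]=21 -> Found target at index 6!

Binary search finds 21 at index 6 after 3 comparisons. The search repeatedly halves the search space by comparing with the middle element.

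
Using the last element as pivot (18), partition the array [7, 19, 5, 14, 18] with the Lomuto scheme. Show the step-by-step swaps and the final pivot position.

Lomuto partition with pivot = 18:

Initial array: [7, 19, 5, 14, 18]

arr[0]=7 <= 18: swap with position 0, array becomes [7, 19, 5, 14, 18]
arr[1]=19 > 18: no swap
arr[2]=5 <= 18: swap with position 1, array becomes [7, 5, 19, 14, 18]
arr[3]=14 <= 18: swap with position 2, array becomes [7, 5, 14, 19, 18]

Place pivot at position 3: [7, 5, 14, 18, 19]
Pivot position: 3

After partitioning with pivot 18, the array becomes [7, 5, 14, 18, 19]. The pivot is placed at index 3. All elements to the left of the pivot are <= 18, and all elements to the right are > 18.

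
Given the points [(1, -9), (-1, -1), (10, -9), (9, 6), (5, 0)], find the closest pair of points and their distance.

Computing all pairwise distances among 5 points:

d((1, -9), (-1, -1)) = 8.2462
d((1, -9), (10, -9)) = 9.0
d((1, -9), (9, 6)) = 17.0
d((1, -9), (5, 0)) = 9.8489
d((-1, -1), (10, -9)) = 13.6015
d((-1, -1), (9, 6)) = 12.2066
d((-1, -1), (5, 0)) = 6.0828 <-- minimum
d((10, -9), (9, 6)) = 15.0333
d((10, -9), (5, 0)) = 10.2956
d((9, 6), (5, 0)) = 7.2111

Closest pair: (-1, -1) and (5, 0) with distance 6.0828

The closest pair is (-1, -1) and (5, 0) with Euclidean distance 6.0828. For 5 points, brute-force pairwise comparison is shown above. For large n, the divide-and-conquer algorithm (sort by x, recurse on halves, check the dividing strip) achieves O(n log n).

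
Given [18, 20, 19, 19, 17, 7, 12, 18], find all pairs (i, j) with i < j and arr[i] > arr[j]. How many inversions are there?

Finding inversions in [18, 20, 19, 19, 17, 7, 12, 18]:

(0, 4): arr[0]=18 > arr[4]=17
(0, 5): arr[0]=18 > arr[5]=7
(0, 6): arr[0]=18 > arr[6]=12
(1, 2): arr[1]=20 > arr[2]=19
(1, 3): arr[1]=20 > arr[3]=19
(1, 4): arr[1]=20 > arr[4]=17
(1, 5): arr[1]=20 > arr[5]=7
(1, 6): arr[1]=20 > arr[6]=12
(1, 7): arr[1]=20 > arr[7]=18
(2, 4): arr[2]=19 > arr[4]=17
(2, 5): arr[2]=19 > arr[5]=7
(2, 6): arr[2]=19 > arr[6]=12
(2, 7): arr[2]=19 > arr[7]=18
(3, 4): arr[3]=19 > arr[4]=17
(3, 5): arr[3]=19 > arr[5]=7
(3, 6): arr[3]=19 > arr[6]=12
(3, 7): arr[3]=19 > arr[7]=18
(4, 5): arr[4]=17 > arr[5]=7
(4, 6): arr[4]=17 > arr[6]=12

Total inversions: 19

The array has 19 inversion(s): (0,4), (0,5), (0,6), (1,2), (1,3), (1,4), (1,5), (1,6), (1,7), (2,4), (2,5), (2,6), (2,7), (3,4), (3,5), (3,6), (3,7), (4,5), (4,6). Each pair (i,j) satisfies i < j and arr[i] > arr[j].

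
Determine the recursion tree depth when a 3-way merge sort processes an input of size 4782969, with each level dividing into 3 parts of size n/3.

For divide and conquer with division factor 3:

Problem sizes at each level:
Level 0: 4782969
Level 1: 1594323
Level 2: 531441
Level 3: 177147
Level 4: 59049
Level 5: 19683
Level 6: 6561
Level 7: 2187
Level 8: 729
Level 9: 243
Level 10: 81
Level 11: 27
Level 12: 9
Level 13: 3
Level 14: 1

The root is level 0 and the size-1 base case is level 14 (the tree spans levels 0 through 14, i.e. 15 levels counting the root), so the depth is the number of divisions: log_3(4782969) = 14

The recursion tree depth is log_3(4782969) = 14. At each level, the problem size is divided by 3, so it takes 14 divisions to reduce to a base case of size 1. The algorithm makes 3 recursive calls at each level.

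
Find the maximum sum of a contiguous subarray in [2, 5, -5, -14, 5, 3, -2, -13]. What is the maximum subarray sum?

Using Kadane's algorithm on [2, 5, -5, -14, 5, 3, -2, -13]:

Scanning through the array:
Position 1 (value 5): max_ending_here = 7, max_so_far = 7
Position 2 (value -5): max_ending_here = 2, max_so_far = 7
Position 3 (value -14): max_ending_here = -12, max_so_far = 7
Position 4 (value 5): max_ending_here = 5, max_so_far = 7
Position 5 (value 3): max_ending_here = 8, max_so_far = 8
Position 6 (value -2): max_ending_here = 6, max_so_far = 8
Position 7 (value -13): max_ending_here = -7, max_so_far = 8

Maximum subarray: [5, 3]
Maximum sum: 8

The maximum subarray is [5, 3] with sum 8. This subarray runs from index 4 to index 5.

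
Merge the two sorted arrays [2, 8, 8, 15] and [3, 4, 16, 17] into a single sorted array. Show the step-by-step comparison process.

Merging process:

Compare 2 vs 3: take 2 from left. Merged: [2]
Compare 8 vs 3: take 3 from right. Merged: [2, 3]
Compare 8 vs 4: take 4 from right. Merged: [2, 3, 4]
Compare 8 vs 16: take 8 from left. Merged: [2, 3, 4, 8]
Compare 8 vs 16: take 8 from left. Merged: [2, 3, 4, 8, 8]
Compare 15 vs 16: take 15 from left. Merged: [2, 3, 4, 8, 8, 15]
Append remaining from right: [16, 17]. Merged: [2, 3, 4, 8, 8, 15, 16, 17]

Final merged array: [2, 3, 4, 8, 8, 15, 16, 17]
Total comparisons: 6

The merged array is [2, 3, 4, 8, 8, 15, 16, 17], requiring 6 comparisons. The merge step runs in O(n) time where n is the total number of elements.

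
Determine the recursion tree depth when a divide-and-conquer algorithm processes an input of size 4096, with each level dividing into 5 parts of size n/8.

For divide and conquer with division factor 8:

Problem sizes at each level:
Level 0: 4096
Level 1: 512
Level 2: 64
Level 3: 8
Level 4: 1

The root is level 0 and the size-1 base case is level 4 (the tree spans levels 0 through 4, i.e. 5 levels counting the root), so the depth is the number of divisions: log_8(4096) = 4

The recursion tree depth is log_8(4096) = 4. At each level, the problem size is divided by 8, so it takes 4 divisions to reduce to a base case of size 1. The algorithm makes 5 recursive calls at each level.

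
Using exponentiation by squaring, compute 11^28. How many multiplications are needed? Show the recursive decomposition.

Computing 11^28 by squaring (build up from 11^1; each line after the first costs one multiplication):

11^1 = 11
11^2 = (11^1)^2 = 11^2 = 121
11^3 = 11 * 11^2 = 11 * 121 = 1331
11^6 = (11^3)^2 = 1331^2 = 1771561
11^7 = 11 * 11^6 = 11 * 1771561 = 19487171
11^14 = (11^7)^2 = 19487171^2 = 379749833583241
11^28 = (11^14)^2 = 379749833583241^2 = 144209936106499234037676064081

Result: 144209936106499234037676064081
Multiplications needed: 6 (6 lines after 11^1)

11^28 = 144209936106499234037676064081. Using exponentiation by squaring, this requires 6 multiplications. The key idea: if the exponent is even, square the half-power; if odd, multiply by the base once.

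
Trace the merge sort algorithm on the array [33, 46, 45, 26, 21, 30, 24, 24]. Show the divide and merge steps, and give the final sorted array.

Merge sort trace:

Split: [33, 46, 45, 26, 21, 30, 24, 24] -> [33, 46, 45, 26] and [21, 30, 24, 24]
  Split: [33, 46, 45, 26] -> [33, 46] and [45, 26]
    Split: [33, 46] -> [33] and [46]
    Merge: [33] + [46] -> [33, 46]
    Split: [45, 26] -> [45] and [26]
    Merge: [45] + [26] -> [26, 45]
  Merge: [33, 46] + [26, 45] -> [26, 33, 45, 46]
  Split: [21, 30, 24, 24] -> [21, 30] and [24, 24]
    Split: [21, 30] -> [21] and [30]
    Merge: [21] + [30] -> [21, 30]
    Split: [24, 24] -> [24] and [24]
    Merge: [24] + [24] -> [24, 24]
  Merge: [21, 30] + [24, 24] -> [21, 24, 24, 30]
Merge: [26, 33, 45, 46] + [21, 24, 24, 30] -> [21, 24, 24, 26, 30, 33, 45, 46]

Final sorted array: [21, 24, 24, 26, 30, 33, 45, 46]

The merge sort proceeds by recursively splitting the array and merging sorted halves.
After all merges, the sorted array is [21, 24, 24, 26, 30, 33, 45, 46].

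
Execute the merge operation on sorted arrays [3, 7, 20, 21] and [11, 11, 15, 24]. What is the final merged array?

Merging process:

Compare 3 vs 11: take 3 from left. Merged: [3]
Compare 7 vs 11: take 7 from left. Merged: [3, 7]
Compare 20 vs 11: take 11 from right. Merged: [3, 7, 11]
Compare 20 vs 11: take 11 from right. Merged: [3, 7, 11, 11]
Compare 20 vs 15: take 15 from right. Merged: [3, 7, 11, 11, 15]
Compare 20 vs 24: take 20 from left. Merged: [3, 7, 11, 11, 15, 20]
Compare 21 vs 24: take 21 from left. Merged: [3, 7, 11, 11, 15, 20, 21]
Append remaining from right: [24]. Merged: [3, 7, 11, 11, 15, 20, 21, 24]

Final merged array: [3, 7, 11, 11, 15, 20, 21, 24]
Total comparisons: 7

The merged array is [3, 7, 11, 11, 15, 20, 21, 24], requiring 7 comparisons. The merge step runs in O(n) time where n is the total number of elements.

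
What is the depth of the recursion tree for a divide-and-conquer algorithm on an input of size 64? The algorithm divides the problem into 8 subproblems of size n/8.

For divide and conquer with division factor 8:

Problem sizes at each level:
Level 0: 64
Level 1: 8
Level 2: 1

The root is level 0 and the size-1 base case is level 2 (the tree spans levels 0 through 2, i.e. 3 levels counting the root), so the depth is the number of divisions: log_8(64) = 2

The recursion tree depth is log_8(64) = 2. At each level, the problem size is divided by 8, so it takes 2 divisions to reduce to a base case of size 1. The algorithm makes 8 recursive calls at each level.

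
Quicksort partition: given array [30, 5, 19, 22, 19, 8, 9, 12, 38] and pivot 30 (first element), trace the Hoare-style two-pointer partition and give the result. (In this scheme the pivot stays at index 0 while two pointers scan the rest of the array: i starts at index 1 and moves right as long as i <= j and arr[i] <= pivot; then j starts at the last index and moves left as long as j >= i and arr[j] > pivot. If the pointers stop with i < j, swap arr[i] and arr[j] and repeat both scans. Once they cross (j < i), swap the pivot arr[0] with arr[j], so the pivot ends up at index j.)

Hoare-style two-pointer partition with pivot = 30:

Initial array: [30, 5, 19, 22, 19, 8, 9, 12, 38]

Pointers start at i = 1, j = 8.
i ends at 8, j ends at 7: the pointers have crossed (j < i), so scanning stops.

Swap pivot arr[0] with arr[7] to place pivot at position 7: [12, 5, 19, 22, 19, 8, 9, 30, 38]
Pivot position: 7

After partitioning with pivot 30, the array becomes [12, 5, 19, 22, 19, 8, 9, 30, 38]. The pivot is placed at index 7. All elements to the left of the pivot are <= 30, and all elements to the right are > 30.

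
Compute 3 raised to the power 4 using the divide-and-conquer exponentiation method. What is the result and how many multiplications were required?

Computing 3^4 by squaring (build up from 3^1; each line after the first costs one multiplication):

3^1 = 3
3^2 = (3^1)^2 = 3^2 = 9
3^4 = (3^2)^2 = 9^2 = 81

Result: 81
Multiplications needed: 2 (2 lines after 3^1)

3^4 = 81. Using exponentiation by squaring, this requires 2 multiplications. The key idea: if the exponent is even, square the half-power; if odd, multiply by the base once.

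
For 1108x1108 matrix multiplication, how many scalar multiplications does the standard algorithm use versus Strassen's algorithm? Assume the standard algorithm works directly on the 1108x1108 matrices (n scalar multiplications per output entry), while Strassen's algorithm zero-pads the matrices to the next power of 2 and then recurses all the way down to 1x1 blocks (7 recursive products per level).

Matrix multiplication for 1108x1108 matrices:

Strassen's algorithm requires power-of-2 dimensions. Pad 1108x1108 to 2048x2048 (next power of 2).

Standard algorithm: 1108^3 = 1360251712 multiplications
Strassen's algorithm: 7^(log2(2048)) = 7^11 = 1977326743 multiplications
Difference: 1360251712 - 1977326743 = -617075031 (Strassen uses MORE here due to padding overhead — for small or just-over-power-of-2 n, padding can outweigh the per-level savings)

Standard: 1360251712 multiplications (1108^3). Strassen: 1977326743 multiplications (7^11, after padding to 2048x2048). Strassen reduces 8 recursive multiplications to 7 at each level.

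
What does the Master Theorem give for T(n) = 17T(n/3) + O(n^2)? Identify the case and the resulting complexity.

Master Theorem for T(n) = 17T(n/3) + O(n^2):

a = 17, b = 3, c = 2
log_b(a) = log_3(17) = 2.5789

Case 1: c = 2 < log_3(17) = 2.5789
T(n) = O(n^(log_3 17))

For T(n) = 17T(n/3) + O(n^2): log_3(17) = 2.5789. This is Case 1 of the Master Theorem (c < log_b(a), work dominated by leaves), giving O(n^(log_3 17)).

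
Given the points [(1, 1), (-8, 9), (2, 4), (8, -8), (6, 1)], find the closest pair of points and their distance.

Computing all pairwise distances among 5 points:

d((1, 1), (-8, 9)) = 12.0416
d((1, 1), (2, 4)) = 3.1623 <-- minimum
d((1, 1), (8, -8)) = 11.4018
d((1, 1), (6, 1)) = 5.0
d((-8, 9), (2, 4)) = 11.1803
d((-8, 9), (8, -8)) = 23.3452
d((-8, 9), (6, 1)) = 16.1245
d((2, 4), (8, -8)) = 13.4164
d((2, 4), (6, 1)) = 5.0
d((8, -8), (6, 1)) = 9.2195

Closest pair: (1, 1) and (2, 4) with distance 3.1623

The closest pair is (1, 1) and (2, 4) with Euclidean distance 3.1623. For 5 points, brute-force pairwise comparison is shown above. For large n, the divide-and-conquer algorithm (sort by x, recurse on halves, check the dividing strip) achieves O(n log n).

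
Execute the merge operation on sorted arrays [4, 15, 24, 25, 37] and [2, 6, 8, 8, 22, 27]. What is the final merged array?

Merging process:

Compare 4 vs 2: take 2 from right. Merged: [2]
Compare 4 vs 6: take 4 from left. Merged: [2, 4]
Compare 15 vs 6: take 6 from right. Merged: [2, 4, 6]
Compare 15 vs 8: take 8 from right. Merged: [2, 4, 6, 8]
Compare 15 vs 8: take 8 from right. Merged: [2, 4, 6, 8, 8]
Compare 15 vs 22: take 15 from left. Merged: [2, 4, 6, 8, 8, 15]
Compare 24 vs 22: take 22 from right. Merged: [2, 4, 6, 8, 8, 15, 22]
Compare 24 vs 27: take 24 from left. Merged: [2, 4, 6, 8, 8, 15, 22, 24]
Compare 25 vs 27: take 25 from left. Merged: [2, 4, 6, 8, 8, 15, 22, 24, 25]
Compare 37 vs 27: take 27 from right. Merged: [2, 4, 6, 8, 8, 15, 22, 24, 25, 27]
Append remaining from left: [37]. Merged: [2, 4, 6, 8, 8, 15, 22, 24, 25, 27, 37]

Final merged array: [2, 4, 6, 8, 8, 15, 22, 24, 25, 27, 37]
Total comparisons: 10

The merged array is [2, 4, 6, 8, 8, 15, 22, 24, 25, 27, 37], requiring 10 comparisons. The merge step runs in O(n) time where n is the total number of elements.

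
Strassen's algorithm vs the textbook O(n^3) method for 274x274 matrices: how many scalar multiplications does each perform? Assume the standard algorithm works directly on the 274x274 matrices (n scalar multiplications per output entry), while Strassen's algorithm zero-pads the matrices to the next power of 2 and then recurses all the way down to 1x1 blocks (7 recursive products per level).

Matrix multiplication for 274x274 matrices:

Strassen's algorithm requires power-of-2 dimensions. Pad 274x274 to 512x512 (next power of 2).

Standard algorithm: 274^3 = 20570824 multiplications
Strassen's algorithm: 7^(log2(512)) = 7^9 = 40353607 multiplications
Difference: 20570824 - 40353607 = -19782783 (Strassen uses MORE here due to padding overhead — for small or just-over-power-of-2 n, padding can outweigh the per-level savings)

Standard: 20570824 multiplications (274^3). Strassen: 40353607 multiplications (7^9, after padding to 512x512). Strassen reduces 8 recursive multiplications to 7 at each level.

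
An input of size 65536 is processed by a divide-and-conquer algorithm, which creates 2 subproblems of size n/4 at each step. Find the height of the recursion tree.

For divide and conquer with division factor 4:

Problem sizes at each level:
Level 0: 65536
Level 1: 16384
Level 2: 4096
Level 3: 1024
Level 4: 256
Level 5: 64
Level 6: 16
Level 7: 4
Level 8: 1

The root is level 0 and the size-1 base case is level 8 (the tree spans levels 0 through 8, i.e. 9 levels counting the root), so the depth is the number of divisions: log_4(65536) = 8

The recursion tree depth is log_4(65536) = 8. At each level, the problem size is divided by 4, so it takes 8 divisions to reduce to a base case of size 1. The algorithm makes 2 recursive calls at each level.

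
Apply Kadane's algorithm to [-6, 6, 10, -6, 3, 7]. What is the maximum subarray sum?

Using Kadane's algorithm on [-6, 6, 10, -6, 3, 7]:

Scanning through the array:
Position 1 (value 6): max_ending_here = 6, max_so_far = 6
Position 2 (value 10): max_ending_here = 16, max_so_far = 16
Position 3 (value -6): max_ending_here = 10, max_so_far = 16
Position 4 (value 3): max_ending_here = 13, max_so_far = 16
Position 5 (value 7): max_ending_here = 20, max_so_far = 20

Maximum subarray: [6, 10, -6, 3, 7]
Maximum sum: 20

The maximum subarray is [6, 10, -6, 3, 7] with sum 20. This subarray runs from index 1 to index 5.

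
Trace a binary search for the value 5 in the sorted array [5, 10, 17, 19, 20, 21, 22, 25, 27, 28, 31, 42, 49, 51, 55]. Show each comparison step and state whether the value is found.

Binary search for 5 in [5, 10, 17, 19, 20, 21, 22, 25, 27, 28, 31, 42, 49, 51, 55]:

lo=0, hi=14, mid=7, arr[mid]=25 -> 25 > 5, search left half
lo=0, hi=6, mid=3, arr[mid]=19 -> 19 > 5, search left half
lo=0, hi=2, mid=1, arr[mid]=10 -> 10 > 5, search left half
lo=0, hi=0, mid=0, arr[mid]=5 -> Found target at index 0!

Binary search finds 5 at index 0 after 4 comparisons. The search repeatedly halves the search space by comparing with the middle element.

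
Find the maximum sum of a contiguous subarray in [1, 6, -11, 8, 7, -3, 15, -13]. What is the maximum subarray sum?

Using Kadane's algorithm on [1, 6, -11, 8, 7, -3, 15, -13]:

Scanning through the array:
Position 1 (value 6): max_ending_here = 7, max_so_far = 7
Position 2 (value -11): max_ending_here = -4, max_so_far = 7
Position 3 (value 8): max_ending_here = 8, max_so_far = 8
Position 4 (value 7): max_ending_here = 15, max_so_far = 15
Position 5 (value -3): max_ending_here = 12, max_so_far = 15
Position 6 (value 15): max_ending_here = 27, max_so_far = 27
Position 7 (value -13): max_ending_here = 14, max_so_far = 27

Maximum subarray: [8, 7, -3, 15]
Maximum sum: 27

The maximum subarray is [8, 7, -3, 15] with sum 27. This subarray runs from index 3 to index 6.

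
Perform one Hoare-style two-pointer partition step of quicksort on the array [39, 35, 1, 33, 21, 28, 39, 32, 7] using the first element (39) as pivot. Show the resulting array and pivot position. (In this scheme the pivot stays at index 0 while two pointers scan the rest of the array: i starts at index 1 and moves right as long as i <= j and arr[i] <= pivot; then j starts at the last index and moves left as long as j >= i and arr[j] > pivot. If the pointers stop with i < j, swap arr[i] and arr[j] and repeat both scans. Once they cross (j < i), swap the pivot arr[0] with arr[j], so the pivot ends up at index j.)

Hoare-style two-pointer partition with pivot = 39:

Initial array: [39, 35, 1, 33, 21, 28, 39, 32, 7]

Pointers start at i = 1, j = 8.
i ends at 9, j ends at 8: the pointers have crossed (j < i), so scanning stops.

Swap pivot arr[0] with arr[8] to place pivot at position 8: [7, 35, 1, 33, 21, 28, 39, 32, 39]
Pivot position: 8

After partitioning with pivot 39, the array becomes [7, 35, 1, 33, 21, 28, 39, 32, 39]. The pivot is placed at index 8. All elements to the left of the pivot are <= 39, and all elements to the right are > 39.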